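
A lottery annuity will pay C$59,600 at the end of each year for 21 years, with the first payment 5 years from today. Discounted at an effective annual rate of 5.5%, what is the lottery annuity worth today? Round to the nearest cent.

C$590,563.44

Value one period before first payment (t=4): 59600 × [1 − (1+0.055)^(−21)] / 0.055 = 59600 × 12.275244 = 731,604.5461
PV₀ = 731,604.5461 / (1+0.055)^4 = 731,604.5461 / 1.238825 = 590,563.4391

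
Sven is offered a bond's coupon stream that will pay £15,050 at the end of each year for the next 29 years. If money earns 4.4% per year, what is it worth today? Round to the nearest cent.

£243,922.78

PV = PMT · [1 − (1+i)^(−n)] / i = 15050 · 16.207494 = 243,922.7834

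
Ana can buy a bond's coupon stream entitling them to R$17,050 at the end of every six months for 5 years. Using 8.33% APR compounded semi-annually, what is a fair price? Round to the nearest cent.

i = 0.0833/2 = 0.04165 per half-year; n = 5·2 = 10.
PV = 17050 × [1 − (1+0.04165)^(−10)] / 0.04165 = 17050 × 8.044681 = 137,161.8183

R$137,161.82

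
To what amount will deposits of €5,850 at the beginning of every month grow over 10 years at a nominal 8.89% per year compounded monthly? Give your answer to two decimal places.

Periodic rate i = 0.0889/12 = 0.00740833; n = 10 × 12 = 120 periods.
Accumulation factor s(120|0.00740833) × (1+i) = 193.740227; FV = 5850 × 193.740227 = 1,133,380.3288
(annuity-due: payments at period start, so ×(1+i).)

€1,133,380.33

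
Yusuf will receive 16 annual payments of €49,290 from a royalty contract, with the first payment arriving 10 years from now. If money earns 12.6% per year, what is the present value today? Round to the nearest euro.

€114,310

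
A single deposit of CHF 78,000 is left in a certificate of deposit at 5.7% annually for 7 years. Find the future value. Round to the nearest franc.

FV = PV·(1+i)^n = 78,000 × 1.474093 = 114,979.2612

CHF 114,979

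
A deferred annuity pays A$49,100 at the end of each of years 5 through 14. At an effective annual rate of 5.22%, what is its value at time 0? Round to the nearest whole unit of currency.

A$306,038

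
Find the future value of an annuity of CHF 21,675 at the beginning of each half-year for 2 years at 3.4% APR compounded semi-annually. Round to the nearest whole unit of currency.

i = 0.034/2 = 0.017 per half-year; n = 2·2 = 4.
FV = 21675 × [(1+0.017)^4 − 1] / 0.017 × (1+i) = 21675 × 4.172915 = 90,447.9250
(annuity-due: payments at period start, so ×(1+i).)

CHF 90,448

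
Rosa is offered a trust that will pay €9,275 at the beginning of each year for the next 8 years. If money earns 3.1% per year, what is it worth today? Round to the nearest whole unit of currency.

PV = PMT · [1 − (1+i)^(−n)] / i × (1+i) = 9275 · 7.206870 = 66,843.7151
(annuity-due: payments at period start, so ×(1+i).)

€66,844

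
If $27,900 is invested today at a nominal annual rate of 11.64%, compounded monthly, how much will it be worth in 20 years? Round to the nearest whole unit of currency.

With 12 periods per year: i = 0.0097, n = 240.
27,900 × (1+0.0097)^240 = 27,900 × 10.142978 = 282,989.0985

$282,989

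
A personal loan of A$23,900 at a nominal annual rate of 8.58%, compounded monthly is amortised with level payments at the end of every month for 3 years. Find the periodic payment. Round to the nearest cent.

A$755.35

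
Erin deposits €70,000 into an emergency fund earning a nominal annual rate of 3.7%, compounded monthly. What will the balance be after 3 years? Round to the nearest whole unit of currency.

Periodic rate i = 0.037/12 = 0.00308333; n = 3 × 12 = 36 periods.
FV = PV·(1+i)^n = 70,000 × 1.117204 = 78,204.2871

€78,204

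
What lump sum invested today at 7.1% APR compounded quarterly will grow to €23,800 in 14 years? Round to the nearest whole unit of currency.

€8,885

With 4 periods per year: i = 0.01775, n = 56.
Discount factor = (1+0.01775)^(−56) = 0.373334; PV = 23,800 × 0.373334 = 8,885.3541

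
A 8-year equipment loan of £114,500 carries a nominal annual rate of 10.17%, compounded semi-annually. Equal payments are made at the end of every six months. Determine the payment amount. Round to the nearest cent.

£10,628.92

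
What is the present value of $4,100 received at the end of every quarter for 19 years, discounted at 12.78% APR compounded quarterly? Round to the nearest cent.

i = 0.1278/4 = 0.03195 per quarter; n = 19·4 = 76.
PV = PMT · [1 − (1+i)^(−n)] / i = 4100 · 28.431616 = 116,569.6275

$116,569.63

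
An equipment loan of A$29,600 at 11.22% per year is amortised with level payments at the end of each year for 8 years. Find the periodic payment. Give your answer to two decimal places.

PMT = 29600 / ( [1 − (1+0.1122)^(−8)] / 0.1122 ) = 29600 / 5.105997 = 5,797.1053

A$5,797.11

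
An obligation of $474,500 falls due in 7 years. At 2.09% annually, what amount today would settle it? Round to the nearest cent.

Discount factor = (1+0.0209)^(−7) = 0.865202; PV = 474,500 × 0.865202 = 410,538.4044

$410,538.40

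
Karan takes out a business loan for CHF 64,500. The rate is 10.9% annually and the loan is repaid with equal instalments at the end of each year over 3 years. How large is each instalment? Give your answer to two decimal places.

CHF 26,348.35

PMT = 64500 / ( [1 − (1+0.109)^(−3)] / 0.109 ) = 64500 / 2.447971 = 26,348.3493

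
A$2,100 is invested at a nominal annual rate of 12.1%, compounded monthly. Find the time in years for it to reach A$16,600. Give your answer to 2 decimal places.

17.17 years

Periodic rate i = 0.121/12 = 0.0100833.
n = ln(16600/2100) / ln(1+0.0100833) = ln(7.90476) / 0.010033 = 206.0699 months
= 206.0699/12 years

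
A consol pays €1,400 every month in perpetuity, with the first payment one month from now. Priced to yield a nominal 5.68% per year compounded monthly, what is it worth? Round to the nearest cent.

€295,774.65

Periodic rate i = 0.0568/12 = 0.00473333.
PV = C/r = 1400/0.00473333 = 295,774.6479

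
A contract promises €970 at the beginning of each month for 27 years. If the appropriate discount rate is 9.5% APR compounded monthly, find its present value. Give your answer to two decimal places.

€113,900.65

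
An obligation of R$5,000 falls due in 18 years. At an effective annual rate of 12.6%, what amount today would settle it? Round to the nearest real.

R$591

Discount factor = (1+0.126)^(−18) = 0.118116; PV = 5,000 × 0.118116 = 590.5803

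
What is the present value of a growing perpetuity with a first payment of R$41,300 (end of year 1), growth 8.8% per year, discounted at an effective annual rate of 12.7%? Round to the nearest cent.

R$1,058,974.36

PV = PMT / (i − g) = 41300 / (0.127 − 0.088) = 41300 / 0.039000 = 1,058,974.3590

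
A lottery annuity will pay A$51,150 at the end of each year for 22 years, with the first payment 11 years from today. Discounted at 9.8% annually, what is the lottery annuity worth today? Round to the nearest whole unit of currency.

PV at t=10 (ordinary 22-year annuity): 51150 × a(22|0.098) = 51150 × 8.899346 = 455,201.5604
Discount back 10 years: 455,201.5604 × (1+0.098)^(−10) = 455,201.5604 × 0.392624 = 178,722.9569

A$178,723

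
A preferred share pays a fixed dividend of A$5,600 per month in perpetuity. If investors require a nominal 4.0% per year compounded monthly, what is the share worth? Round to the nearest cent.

Periodic rate i = 0.04/12 = 0.00333333.
PV = C/r = 5600/0.00333333 = 1,680,000.0000

A$1,680,000.00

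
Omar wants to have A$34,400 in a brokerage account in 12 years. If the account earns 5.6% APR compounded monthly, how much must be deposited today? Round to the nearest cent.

i = 0.056/12 = 0.00466667 per month; n = 12·12 = 144.
Discount factor = (1+0.00466667)^(−144) = 0.511485; PV = 34,400 × 0.511485 = 17,595.0868

A$17,595.09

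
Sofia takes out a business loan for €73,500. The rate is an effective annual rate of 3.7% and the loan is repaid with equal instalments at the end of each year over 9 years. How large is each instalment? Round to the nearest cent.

€9,750.56

PMT = 73500 / ( [1 − (1+0.037)^(−9)] / 0.037 ) = 73500 / 7.538031 = 9,750.5570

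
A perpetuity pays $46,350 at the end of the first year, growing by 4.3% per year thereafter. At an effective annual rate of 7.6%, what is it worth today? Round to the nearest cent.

PV = D₁/(r − g) = 46350/(0.076 − 0.043) = 1,404,545.4545

$1,404,545.45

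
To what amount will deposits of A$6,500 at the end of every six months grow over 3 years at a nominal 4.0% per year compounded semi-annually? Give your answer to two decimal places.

Periodic rate i = 0.04/2 = 0.02; n = 3 × 2 = 6 periods.
Accumulation factor s(6|0.02) = 6.308121; FV = 6500 × 6.308121 = 41,002.7863

A$41,002.79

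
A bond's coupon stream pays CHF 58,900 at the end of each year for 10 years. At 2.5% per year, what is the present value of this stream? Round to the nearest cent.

PV = 58900 × [1 − (1+0.025)^(−10)] / 0.025 = 58900 × 8.752064 = 515,496.5655

CHF 515,496.57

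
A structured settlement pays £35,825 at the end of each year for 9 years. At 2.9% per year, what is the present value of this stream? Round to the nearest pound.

£280,243

PV = 35825 × [1 − (1+0.029)^(−9)] / 0.029 = 35825 × 7.822545 = 280,242.6652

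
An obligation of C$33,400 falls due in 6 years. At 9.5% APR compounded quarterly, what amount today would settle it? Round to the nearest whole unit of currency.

With 4 periods per year: i = 0.02375, n = 24.
PV = 33,400 / (1 + 0.02375)^24 = 33,400 / 1.756523 = 19,014.8329

C$19,015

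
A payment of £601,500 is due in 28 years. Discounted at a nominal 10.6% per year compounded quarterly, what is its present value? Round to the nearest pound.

With 4 periods per year: i = 0.0265, n = 112.
PV = 601,500 / (1 + 0.0265)^112 = 601,500 / 18.715560 = 32,139.0338

£32,139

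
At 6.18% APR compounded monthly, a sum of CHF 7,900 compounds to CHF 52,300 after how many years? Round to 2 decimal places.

Periodic rate i = 0.0618/12 = 0.00515.
(1+i)^n = 52300/7900 = 6.62025, so n = ln 6.62025 / ln 1.00515 = 367.9605 months
= 367.9605/12 years

30.66 years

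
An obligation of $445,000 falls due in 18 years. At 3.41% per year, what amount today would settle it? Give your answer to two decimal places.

$243,351.67

PV = 445,000 / (1 + 0.0341)^18 = 445,000 / 1.828629 = 243,351.6665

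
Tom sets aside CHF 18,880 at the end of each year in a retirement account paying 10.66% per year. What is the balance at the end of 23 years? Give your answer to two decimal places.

FV = 18880 × [(1+0.1066)^23 − 1] / 0.1066 = 18880 × 87.008278 = 1,642,716.2902

CHF 1,642,716.29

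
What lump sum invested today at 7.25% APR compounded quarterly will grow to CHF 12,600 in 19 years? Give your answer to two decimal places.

With 4 periods per year: i = 0.018125, n = 76.
Discount factor = (1+0.018125)^(−76) = 0.255338; PV = 12,600 × 0.255338 = 3,217.2649

CHF 3,217.26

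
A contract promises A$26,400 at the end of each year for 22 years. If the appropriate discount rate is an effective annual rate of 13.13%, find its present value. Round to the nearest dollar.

PV = PMT · [1 − (1+i)^(−n)] / i = 26400 · 7.111457 = 187,742.4673

A$187,742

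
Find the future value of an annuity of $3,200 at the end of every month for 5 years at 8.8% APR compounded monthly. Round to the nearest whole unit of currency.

$240,094

i = 0.088/12 = 0.00733333 per month; n = 5·12 = 60.
FV = PMT · [(1+i)^n − 1] / i = 3200 · 75.029504 = 240,094.4134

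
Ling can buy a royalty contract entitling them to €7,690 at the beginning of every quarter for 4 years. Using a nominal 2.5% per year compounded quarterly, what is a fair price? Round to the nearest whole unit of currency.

€117,471

With 4 periods per year: i = 0.00625, n = 16.
PV = 7690 × [1 − (1+0.00625)^(−16)] / 0.00625 × (1+i) = 7690 × 15.275833 = 117,471.1543
(annuity-due: payments at period start, so ×(1+i).)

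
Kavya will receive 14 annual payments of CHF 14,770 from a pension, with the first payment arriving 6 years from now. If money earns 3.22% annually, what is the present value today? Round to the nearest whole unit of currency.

PV at t=5 (ordinary 14-year annuity): 14770 × a(14|0.0322) = 14770 × 11.128522 = 164,368.2770
PV₀ = 164,368.2770 / (1+0.0322)^5 = 164,368.2770 / 1.171708 = 140,280.9599

CHF 140,281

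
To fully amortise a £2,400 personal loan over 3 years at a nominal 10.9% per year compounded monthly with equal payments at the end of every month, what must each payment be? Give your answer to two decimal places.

£78.46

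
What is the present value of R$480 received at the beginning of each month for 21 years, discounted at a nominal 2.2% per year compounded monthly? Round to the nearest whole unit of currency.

R$96,975

Periodic rate i = 0.022/12 = 0.00183333; n = 21 × 12 = 252 periods.
PV = PMT · [1 − (1+i)^(−n)] / i × (1+i) = 480 · 202.030319 = 96,974.5532
(annuity-due: payments at period start, so ×(1+i).)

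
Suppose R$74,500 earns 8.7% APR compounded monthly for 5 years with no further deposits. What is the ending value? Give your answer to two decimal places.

R$114,919.26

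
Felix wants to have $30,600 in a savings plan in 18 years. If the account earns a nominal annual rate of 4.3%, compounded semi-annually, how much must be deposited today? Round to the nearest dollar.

With 2 periods per year: i = 0.0215, n = 36.
PV = FV·(1+i)^(−n) = 30,600 × 0.464963 = 14,227.8760

$14,228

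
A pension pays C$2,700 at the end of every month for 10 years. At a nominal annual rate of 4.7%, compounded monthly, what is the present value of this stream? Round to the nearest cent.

Periodic rate i = 0.047/12 = 0.00391667; n = 10 × 12 = 120 periods.
PV = 2700 × [1 − (1+0.00391667)^(−120)] / 0.00391667 = 2700 × 95.597541 = 258,113.3615

C$258,113.36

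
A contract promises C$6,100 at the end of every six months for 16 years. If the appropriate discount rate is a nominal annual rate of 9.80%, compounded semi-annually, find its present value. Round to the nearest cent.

C$97,554.72

i = 0.098/2 = 0.049 per half-year; n = 16·2 = 32.
PV = 6100 × [1 − (1+0.049)^(−32)] / 0.049 = 6100 × 15.992578 = 97,554.7244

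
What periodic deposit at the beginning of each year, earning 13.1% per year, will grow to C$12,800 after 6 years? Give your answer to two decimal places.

PMT = 12800 / ( [(1+0.131)^6 − 1] / 0.131 × (1+i) ) = 12800 / 9.436778 = 1,356.3952

C$1,356.40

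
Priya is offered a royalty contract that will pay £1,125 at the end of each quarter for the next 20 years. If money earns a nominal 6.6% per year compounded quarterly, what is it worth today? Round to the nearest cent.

£49,770.79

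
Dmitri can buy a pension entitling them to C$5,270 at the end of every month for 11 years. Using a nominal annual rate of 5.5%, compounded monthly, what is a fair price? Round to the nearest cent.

With 12 periods per year: i = 0.00458333, n = 132.
Annuity factor a(132|0.00458333) = 98.873509; PV = 5270 × 98.873509 = 521,063.3900

C$521,063.39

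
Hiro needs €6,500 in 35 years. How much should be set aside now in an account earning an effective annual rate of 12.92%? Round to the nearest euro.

€92

PV = FV·(1+i)^(−n) = 6,500 × 0.014224 = 92.4555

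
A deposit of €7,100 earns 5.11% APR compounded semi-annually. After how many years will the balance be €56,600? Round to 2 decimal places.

41.14 years

Periodic rate i = 0.0511/2 = 0.02555.
n = ln(56600/7100) / ln(1+0.02555) = ln(7.97183) / 0.025229 = 82.2827 half-years
= 82.2827/2 years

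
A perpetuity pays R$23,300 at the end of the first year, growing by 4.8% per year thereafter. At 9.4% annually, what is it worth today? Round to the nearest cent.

R$506,521.74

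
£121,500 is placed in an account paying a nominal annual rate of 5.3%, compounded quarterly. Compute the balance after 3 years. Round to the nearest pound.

£142,290

Periodic rate i = 0.053/4 = 0.01325; n = 3 × 4 = 12 periods.
FV = 121,500 × (1 + 0.01325)^12 = 142,290.4087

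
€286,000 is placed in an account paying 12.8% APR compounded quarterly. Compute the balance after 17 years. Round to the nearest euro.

€2,435,485

Periodic rate i = 0.128/4 = 0.032; n = 17 × 4 = 68 periods.
FV = 286,000 × (1 + 0.032)^68 = 2,435,484.9428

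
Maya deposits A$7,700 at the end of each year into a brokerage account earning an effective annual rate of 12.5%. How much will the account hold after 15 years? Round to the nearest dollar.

FV = PMT · [(1+i)^n − 1] / i = 7700 · 38.814223 = 298,869.5205

A$298,870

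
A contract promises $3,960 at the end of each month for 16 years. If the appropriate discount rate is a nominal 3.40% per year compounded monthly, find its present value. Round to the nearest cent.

i = 0.034/12 = 0.00283333 per month; n = 16·12 = 192.
PV = 3960 × [1 − (1+0.00283333)^(−192)] / 0.00283333 = 3960 × 147.928745 = 585,797.8305

$585,797.83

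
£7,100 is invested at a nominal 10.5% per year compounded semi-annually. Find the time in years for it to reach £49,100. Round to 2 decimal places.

18.90 years

Periodic rate i = 0.105/2 = 0.0525.
n = ln(49100/7100) / ln(1+0.0525) = ln(6.91549) / 0.051168 = 37.7922 half-years
= 37.7922/2 years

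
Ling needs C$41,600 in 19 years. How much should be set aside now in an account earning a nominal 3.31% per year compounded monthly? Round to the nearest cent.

C$22,199.41

Periodic rate i = 0.0331/12 = 0.00275833; n = 19 × 12 = 228 periods.
Discount factor = (1+0.00275833)^(−228) = 0.533640; PV = 41,600 × 0.533640 = 22,199.4149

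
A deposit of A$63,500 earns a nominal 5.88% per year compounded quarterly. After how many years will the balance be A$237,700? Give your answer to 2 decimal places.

22.61 years

Periodic rate i = 0.0588/4 = 0.0147.
n = ln(237700/63500) / ln(1+0.0147) = ln(3.74331) / 0.014593 = 90.4522 quarters
= 90.4522/4 years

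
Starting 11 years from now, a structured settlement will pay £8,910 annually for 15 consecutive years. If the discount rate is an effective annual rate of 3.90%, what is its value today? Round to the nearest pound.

£68,047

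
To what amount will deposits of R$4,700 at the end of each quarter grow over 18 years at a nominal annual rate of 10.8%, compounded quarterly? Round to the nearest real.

R$1,011,165

i = 0.108/4 = 0.027 per quarter; n = 18·4 = 72.
FV = PMT · [(1+i)^n − 1] / i = 4700 · 215.141531 = 1,011,165.1972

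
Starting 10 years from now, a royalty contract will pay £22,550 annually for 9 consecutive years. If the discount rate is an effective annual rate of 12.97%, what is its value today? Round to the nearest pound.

PV at t=9 (ordinary 9-year annuity): 22550 × a(9|0.1297) = 22550 × 5.137384 = 115,848.0121
Discount back 9 years: 115,848.0121 × (1+0.1297)^(−9) = 115,848.0121 × 0.333681 = 38,656.3128

£38,656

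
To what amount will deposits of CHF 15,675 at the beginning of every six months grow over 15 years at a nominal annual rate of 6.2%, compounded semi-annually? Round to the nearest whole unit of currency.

CHF 781,440

Periodic rate i = 0.062/2 = 0.031; n = 15 × 2 = 30 periods.
FV = PMT · [(1+i)^n − 1] / i × (1+i) = 15675 · 49.852634 = 781,440.0306
(Beginning-of-period payments → annuity-due factor ×(1+i).)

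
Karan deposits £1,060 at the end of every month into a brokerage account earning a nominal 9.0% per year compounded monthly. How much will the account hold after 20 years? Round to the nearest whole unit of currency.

£707,960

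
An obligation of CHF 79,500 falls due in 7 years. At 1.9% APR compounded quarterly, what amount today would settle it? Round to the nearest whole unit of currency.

CHF 69,621

With 4 periods per year: i = 0.00475, n = 28.
Discount factor = (1+0.00475)^(−28) = 0.875741; PV = 79,500 × 0.875741 = 69,621.3936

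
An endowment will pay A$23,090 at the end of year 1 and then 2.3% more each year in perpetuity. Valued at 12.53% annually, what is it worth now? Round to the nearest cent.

PV = PMT / (i − g) = 23090 / (0.1253 − 0.023) = 23090 / 0.102300 = 225,708.6999

A$225,708.70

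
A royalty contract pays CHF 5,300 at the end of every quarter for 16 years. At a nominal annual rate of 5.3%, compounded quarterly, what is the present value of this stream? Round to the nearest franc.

Periodic rate i = 0.053/4 = 0.01325; n = 16 × 4 = 64 periods.
PV = PMT · [1 − (1+i)^(−n)] / i = 5300 · 42.968887 = 227,735.0998

CHF 227,735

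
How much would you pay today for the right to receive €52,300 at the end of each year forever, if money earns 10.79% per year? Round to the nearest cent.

€484,708.06

PV = PMT / i = 52300 / 0.1079 = 484,708.0630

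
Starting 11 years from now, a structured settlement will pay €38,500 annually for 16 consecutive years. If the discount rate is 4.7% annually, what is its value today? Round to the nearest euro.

€269,313

Value one period before first payment (t=10): 38500 × [1 − (1+0.047)^(−16)] / 0.047 = 38500 × 11.072953 = 426,308.6989
PV₀ = 426,308.6989 / (1+0.047)^10 = 426,308.6989 / 1.582949 = 269,313.0372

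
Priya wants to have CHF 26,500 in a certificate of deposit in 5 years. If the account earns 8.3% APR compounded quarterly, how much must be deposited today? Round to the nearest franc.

Periodic rate i = 0.083/4 = 0.02075; n = 5 × 4 = 20 periods.
Discount factor = (1+0.02075)^(−20) = 0.663151; PV = 26,500 × 0.663151 = 17,573.4934

CHF 17,573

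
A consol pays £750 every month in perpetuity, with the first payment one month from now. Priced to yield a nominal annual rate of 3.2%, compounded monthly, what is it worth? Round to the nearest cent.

£281,250.00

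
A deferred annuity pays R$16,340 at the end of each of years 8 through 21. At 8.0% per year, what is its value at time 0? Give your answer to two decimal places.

PV at t=7 (ordinary 14-year annuity): 16340 × a(14|0.08) = 16340 × 8.244237 = 134,710.8323
PV₀ = 134,710.8323 / (1+0.08)^7 = 134,710.8323 / 1.713824 = 78,602.4768

R$78,602.48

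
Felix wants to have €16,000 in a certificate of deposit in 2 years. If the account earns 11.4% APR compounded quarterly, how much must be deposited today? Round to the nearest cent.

With 4 periods per year: i = 0.0285, n = 8.
Discount factor = (1+0.0285)^(−8) = 0.798667; PV = 16,000 × 0.798667 = 12,778.6688

€12,778.67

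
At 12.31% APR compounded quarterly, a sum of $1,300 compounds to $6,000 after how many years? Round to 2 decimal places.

12.61 years

Periodic rate i = 0.1231/4 = 0.030775.
n = ln(6000/1300) / ln(1+0.030775) = ln(4.61538) / 0.030311 = 50.4569 quarters
= 50.4569/4 years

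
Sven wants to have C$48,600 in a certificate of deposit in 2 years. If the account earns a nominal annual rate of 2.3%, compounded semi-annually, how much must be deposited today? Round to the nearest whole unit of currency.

C$46,427

With 2 periods per year: i = 0.0115, n = 4.
Discount factor = (1+0.0115)^(−4) = 0.955293; PV = 48,600 × 0.955293 = 46,427.2244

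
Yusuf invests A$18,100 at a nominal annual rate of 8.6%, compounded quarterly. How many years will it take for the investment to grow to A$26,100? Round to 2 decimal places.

4.30 years

Periodic rate i = 0.086/4 = 0.0215.
n = ln(26100/18100) / ln(1+0.0215) = ln(1.44199) / 0.021272 = 17.2067 quarters
= 17.2067/4 years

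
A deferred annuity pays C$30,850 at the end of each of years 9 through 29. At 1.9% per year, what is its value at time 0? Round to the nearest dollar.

Value one period before first payment (t=8): 30850 × [1 − (1+0.019)^(−21)] / 0.019 = 30850 × 17.183840 = 530,121.4735
Discount back 8 years: 530,121.4735 × (1+0.019)^(−8) = 530,121.4735 × 0.860214 = 456,017.9358

C$456,018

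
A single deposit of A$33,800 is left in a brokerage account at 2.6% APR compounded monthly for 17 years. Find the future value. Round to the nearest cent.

A$52,561.43

Periodic rate i = 0.026/12 = 0.00216667; n = 17 × 12 = 204 periods.
FV = 33,800 × (1 + 0.00216667)^204 = 52,561.4341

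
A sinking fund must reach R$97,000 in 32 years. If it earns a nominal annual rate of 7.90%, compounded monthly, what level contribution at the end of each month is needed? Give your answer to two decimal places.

With 12 periods per year: i = 0.00658333, n = 384.
PMT = 97000 / ( [(1+0.00658333)^384 − 1] / 0.00658333 ) = 97000 / 1735.451412 = 55.8932

R$55.89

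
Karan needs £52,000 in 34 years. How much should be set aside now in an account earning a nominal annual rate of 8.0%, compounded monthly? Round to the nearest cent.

i = 0.08/12 = 0.00666667 per month; n = 34·12 = 408.
Discount factor = (1+0.00666667)^(−408) = 0.066472; PV = 52,000 × 0.066472 = 3,456.5476

£3,456.55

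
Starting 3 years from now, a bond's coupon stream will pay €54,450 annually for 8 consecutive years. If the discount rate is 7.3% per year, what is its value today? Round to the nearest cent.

€279,147.70

PV at t=2 (ordinary 8-year annuity): 54450 × a(8|0.073) = 54450 × 5.902495 = 321,390.8472
Discount back 2 years: 321,390.8472 × (1+0.073)^(−2) = 321,390.8472 × 0.868561 = 279,147.7043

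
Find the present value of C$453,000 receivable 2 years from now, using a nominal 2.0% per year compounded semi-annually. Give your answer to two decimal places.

Periodic rate i = 0.02/2 = 0.01; n = 2 × 2 = 4 periods.
PV = 453,000 / (1 + 0.01)^4 = 453,000 / 1.040604 = 435,324.0961

C$435,324.10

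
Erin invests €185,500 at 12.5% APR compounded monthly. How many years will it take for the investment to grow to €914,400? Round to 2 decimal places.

12.83 years

Periodic rate i = 0.125/12 = 0.0104167.
n = ln(914400/185500) / ln(1+0.0104167) = ln(4.92938) / 0.010363 = 153.9367 months
= 153.9367/12 years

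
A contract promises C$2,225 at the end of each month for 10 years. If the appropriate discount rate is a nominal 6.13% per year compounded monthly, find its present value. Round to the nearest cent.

Periodic rate i = 0.0613/12 = 0.00510833; n = 10 × 12 = 120 periods.
PV = 2225 × [1 − (1+0.00510833)^(−120)] / 0.00510833 = 2225 × 89.545993 = 199,239.8341

C$199,239.83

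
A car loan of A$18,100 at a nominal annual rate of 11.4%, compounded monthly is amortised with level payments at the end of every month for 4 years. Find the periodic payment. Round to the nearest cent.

A$471.33

Periodic rate i = 0.114/12 = 0.0095; n = 4 × 12 = 48 periods.
PMT = 18100 / ( [1 − (1+0.0095)^(−48)] / 0.0095 ) = 18100 / 38.402156 = 471.3277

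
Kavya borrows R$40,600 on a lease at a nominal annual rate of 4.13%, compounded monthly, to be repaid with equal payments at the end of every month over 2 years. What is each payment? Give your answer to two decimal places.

R$1,765.40

With 12 periods per year: i = 0.00344167, n = 24.
Annuity-PV factor = 22.997595; PMT = 40600 / 22.997595 = 1,765.4020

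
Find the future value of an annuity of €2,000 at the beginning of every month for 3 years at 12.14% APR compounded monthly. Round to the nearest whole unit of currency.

€87,212

Periodic rate i = 0.1214/12 = 0.0101167; n = 3 × 12 = 36 periods.
FV = PMT · [(1+i)^n − 1] / i × (1+i) = 2000 · 43.606143 = 87,212.2864
Payments are at the start of each period, so multiply by (1+i).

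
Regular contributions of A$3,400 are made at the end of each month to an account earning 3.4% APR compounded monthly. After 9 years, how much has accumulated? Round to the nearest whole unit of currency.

A$428,874

With 12 periods per year: i = 0.00283333, n = 108.
Accumulation factor s(108|0.00283333) = 126.139362; FV = 3400 × 126.139362 = 428,873.8295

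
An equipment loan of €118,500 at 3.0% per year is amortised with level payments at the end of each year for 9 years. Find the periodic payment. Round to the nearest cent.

€15,219.41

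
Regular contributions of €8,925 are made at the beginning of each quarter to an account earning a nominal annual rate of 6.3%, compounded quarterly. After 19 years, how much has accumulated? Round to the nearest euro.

€1,312,024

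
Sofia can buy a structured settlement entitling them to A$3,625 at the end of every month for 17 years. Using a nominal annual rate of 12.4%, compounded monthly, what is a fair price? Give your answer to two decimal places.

With 12 periods per year: i = 0.0103333, n = 204.
PV = 3625 × [1 − (1+0.0103333)^(−204)] / 0.0103333 = 3625 × 84.890143 = 307,726.7670

A$307,726.77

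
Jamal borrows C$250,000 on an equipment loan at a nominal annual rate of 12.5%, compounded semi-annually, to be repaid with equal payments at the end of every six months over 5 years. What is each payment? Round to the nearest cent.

C$34,370.45

Periodic rate i = 0.125/2 = 0.0625; n = 5 × 2 = 10 periods.
PMT = 250000 / ( [1 − (1+0.0625)^(−10)] / 0.0625 ) = 250000 / 7.273691 = 34,370.4463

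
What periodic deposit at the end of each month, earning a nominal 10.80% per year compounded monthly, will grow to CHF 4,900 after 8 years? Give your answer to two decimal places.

Periodic rate i = 0.108/12 = 0.009; n = 8 × 12 = 96 periods.
FV-annuity factor = 151.497794; PMT = 4900 / 151.497794 = 32.3437

CHF 32.34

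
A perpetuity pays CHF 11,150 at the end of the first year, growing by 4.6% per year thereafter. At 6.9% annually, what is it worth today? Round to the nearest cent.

PV = PMT / (i − g) = 11150 / (0.069 − 0.046) = 11150 / 0.023000 = 484,782.6087

CHF 484,782.61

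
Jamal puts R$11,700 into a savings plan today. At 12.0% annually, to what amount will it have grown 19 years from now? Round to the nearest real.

FV = 11,700 × (1 + 0.12)^19 = 100,769.3118

R$100,769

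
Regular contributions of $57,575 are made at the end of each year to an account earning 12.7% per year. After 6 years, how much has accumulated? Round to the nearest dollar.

$475,564

Accumulation factor s(6|0.127) = 8.259900; FV = 57575 × 8.259900 = 475,563.7224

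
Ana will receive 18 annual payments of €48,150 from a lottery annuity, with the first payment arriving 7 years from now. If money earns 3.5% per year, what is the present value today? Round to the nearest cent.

PV at t=6 (ordinary 18-year annuity): 48150 × a(18|0.035) = 48150 × 13.189682 = 635,083.1752
Discount back 6 years: 635,083.1752 × (1+0.035)^(−6) = 635,083.1752 × 0.813501 = 516,640.5722

€516,640.57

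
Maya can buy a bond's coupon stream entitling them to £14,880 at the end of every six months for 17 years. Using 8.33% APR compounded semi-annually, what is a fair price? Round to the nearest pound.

£268,046

i = 0.0833/2 = 0.04165 per half-year; n = 17·2 = 34.
PV = 14880 × [1 − (1+0.04165)^(−34)] / 0.04165 = 14880 × 18.013859 = 268,046.2151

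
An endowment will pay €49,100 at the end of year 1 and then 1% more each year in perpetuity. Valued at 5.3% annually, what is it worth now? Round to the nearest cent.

PV = PMT / (i − g) = 49100 / (0.053 − 0.01) = 49100 / 0.043000 = 1,141,860.4651

€1,141,860.47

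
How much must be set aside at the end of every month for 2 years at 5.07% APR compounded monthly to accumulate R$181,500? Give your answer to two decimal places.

R$7,201.51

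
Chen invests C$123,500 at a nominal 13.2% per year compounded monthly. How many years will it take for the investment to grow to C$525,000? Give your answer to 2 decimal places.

11.02 years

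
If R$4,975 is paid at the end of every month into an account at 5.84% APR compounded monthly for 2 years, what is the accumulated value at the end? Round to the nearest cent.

i = 0.0584/12 = 0.00486667 per month; n = 2·12 = 24.
FV = 4975 × [(1+0.00486667)^24 − 1] / 0.00486667 = 4975 × 25.392386 = 126,327.1220

R$126,327.12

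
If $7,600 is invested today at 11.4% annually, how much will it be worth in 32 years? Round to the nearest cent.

FV = 7,600 × (1 + 0.114)^32 = 240,513.6333

$240,513.63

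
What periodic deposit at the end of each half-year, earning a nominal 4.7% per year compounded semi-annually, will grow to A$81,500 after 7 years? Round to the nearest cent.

A$4,983.75

i = 0.047/2 = 0.0235 per half-year; n = 7·2 = 14.
PMT = 81500 / ( [(1+0.0235)^14 − 1] / 0.0235 ) = 81500 / 16.353143 = 4,983.7516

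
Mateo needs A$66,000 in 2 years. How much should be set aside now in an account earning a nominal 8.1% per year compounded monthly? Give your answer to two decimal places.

With 12 periods per year: i = 0.00675, n = 24.
PV = FV·(1+i)^(−n) = 66,000 × 0.850904 = 56,159.6790

A$56,159.68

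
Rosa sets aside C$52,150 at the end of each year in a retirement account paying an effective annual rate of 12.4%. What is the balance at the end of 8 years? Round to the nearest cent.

Accumulation factor s(8|0.124) = 12.480610; FV = 52150 × 12.480610 = 650,863.7940

C$650,863.79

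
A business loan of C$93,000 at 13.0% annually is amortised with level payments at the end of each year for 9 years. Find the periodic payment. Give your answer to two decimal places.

C$18,122.81

Annuity-PV factor = 5.131655; PMT = 93000 / 5.131655 = 18,122.8079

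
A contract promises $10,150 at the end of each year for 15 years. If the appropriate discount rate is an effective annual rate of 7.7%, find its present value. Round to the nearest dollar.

$88,493

Annuity factor a(15|0.077) = 8.718528; PV = 10150 × 8.718528 = 88,493.0625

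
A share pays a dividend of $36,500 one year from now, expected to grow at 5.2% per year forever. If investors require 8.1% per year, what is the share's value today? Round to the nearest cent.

PV = D₁/(r − g) = 36500/(0.081 − 0.052) = 1,258,620.6897

$1,258,620.69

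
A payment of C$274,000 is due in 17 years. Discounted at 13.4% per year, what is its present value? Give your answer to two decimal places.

C$32,309.38

PV = FV·(1+i)^(−n) = 274,000 × 0.117917 = 32,309.3808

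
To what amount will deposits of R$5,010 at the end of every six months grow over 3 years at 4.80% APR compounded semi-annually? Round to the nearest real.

R$31,922

With 2 periods per year: i = 0.024, n = 6.
FV = 5010 × [(1+0.024)^6 − 1] / 0.024 = 5010 × 6.371729 = 31,922.3641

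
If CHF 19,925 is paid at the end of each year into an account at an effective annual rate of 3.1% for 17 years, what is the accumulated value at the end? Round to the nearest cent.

CHF 437,283.41

FV = PMT · [(1+i)^n − 1] / i = 19925 · 21.946470 = 437,283.4066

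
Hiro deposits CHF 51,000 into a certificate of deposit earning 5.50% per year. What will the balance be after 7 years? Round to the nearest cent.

CHF 74,188.64

51,000 × (1+0.055)^7 = 51,000 × 1.454679 = 74,188.6372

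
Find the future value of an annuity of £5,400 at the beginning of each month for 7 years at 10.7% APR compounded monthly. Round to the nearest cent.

i = 0.107/12 = 0.00891667 per month; n = 7·12 = 84.
FV = 5400 × [(1+0.00891667)^84 − 1] / 0.00891667 × (1+i) = 5400 × 125.355561 = 676,920.0315
(annuity-due: payments at period start, so ×(1+i).)

£676,920.03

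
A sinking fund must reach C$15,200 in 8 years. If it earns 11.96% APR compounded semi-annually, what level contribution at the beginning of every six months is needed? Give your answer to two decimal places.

C$559.58

With 2 periods per year: i = 0.0598, n = 16.
PMT = 15200 / ( [(1+0.0598)^16 − 1] / 0.0598 × (1+i) ) = 15200 / 27.163020 = 559.5843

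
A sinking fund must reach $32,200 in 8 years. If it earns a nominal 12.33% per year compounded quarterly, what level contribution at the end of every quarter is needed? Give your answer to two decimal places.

$604.52

With 4 periods per year: i = 0.030825, n = 32.
PMT = 32200 / ( [(1+0.030825)^32 − 1] / 0.030825 ) = 32200 / 53.265560 = 604.5182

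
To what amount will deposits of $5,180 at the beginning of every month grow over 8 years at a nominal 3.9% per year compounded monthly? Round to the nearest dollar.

i = 0.039/12 = 0.00325 per month; n = 8·12 = 96.
Accumulation factor s(96|0.00325) × (1+i) = 112.815840; FV = 5180 × 112.815840 = 584,386.0537
(annuity-due: payments at period start, so ×(1+i).)

$584,386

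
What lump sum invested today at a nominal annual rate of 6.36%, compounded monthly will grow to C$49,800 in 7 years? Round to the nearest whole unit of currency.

C$31,944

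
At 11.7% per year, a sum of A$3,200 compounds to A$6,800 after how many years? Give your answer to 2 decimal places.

n = ln(6800/3200) / ln(1+0.117) = ln(2.12500) / 0.110647 = 6.8124 years

6.81 years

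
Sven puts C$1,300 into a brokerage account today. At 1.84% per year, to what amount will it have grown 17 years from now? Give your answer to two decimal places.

C$1,772.38

FV = 1,300 × (1 + 0.0184)^17 = 1,772.3765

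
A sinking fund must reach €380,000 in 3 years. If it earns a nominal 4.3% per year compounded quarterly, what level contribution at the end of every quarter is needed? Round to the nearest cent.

€29,837.74

Periodic rate i = 0.043/4 = 0.01075; n = 3 × 4 = 12 periods.
FV-annuity factor = 12.735549; PMT = 380000 / 12.735549 = 29,837.7391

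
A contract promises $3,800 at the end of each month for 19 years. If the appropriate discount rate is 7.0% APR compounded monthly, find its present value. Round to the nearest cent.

$478,473.49

Periodic rate i = 0.07/12 = 0.00583333; n = 19 × 12 = 228 periods.
PV = 3800 × [1 − (1+0.00583333)^(−228)] / 0.00583333 = 3800 × 125.914077 = 478,473.4927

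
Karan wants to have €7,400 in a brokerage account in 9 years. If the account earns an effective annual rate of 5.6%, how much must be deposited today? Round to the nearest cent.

€4,531.65

Discount factor = (1+0.056)^(−9) = 0.612385; PV = 7,400 × 0.612385 = 4,531.6510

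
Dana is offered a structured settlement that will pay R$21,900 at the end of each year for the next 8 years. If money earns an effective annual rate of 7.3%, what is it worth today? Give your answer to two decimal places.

Annuity factor a(8|0.073) = 5.902495; PV = 21900 × 5.902495 = 129,264.6383

R$129,264.64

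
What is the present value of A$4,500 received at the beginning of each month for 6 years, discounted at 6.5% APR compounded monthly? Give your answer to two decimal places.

A$269,148.96

i = 0.065/12 = 0.00541667 per month; n = 6·12 = 72.
PV = 4500 × [1 − (1+0.00541667)^(−72)] / 0.00541667 × (1+i) = 4500 × 59.810879 = 269,148.9555
Payments are at the start of each period, so multiply by (1+i).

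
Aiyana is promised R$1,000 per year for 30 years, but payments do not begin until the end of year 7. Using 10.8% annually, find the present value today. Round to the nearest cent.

R$4,773.48

PV at t=6 (ordinary 30-year annuity): 1000 × a(30|0.108) = 1000 × 8.832303 = 8,832.3030
PV₀ = 8,832.3030 / (1+0.108)^6 = 8,832.3030 / 1.850285 = 4,773.4832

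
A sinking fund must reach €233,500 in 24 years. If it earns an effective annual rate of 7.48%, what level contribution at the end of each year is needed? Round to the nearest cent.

FV-annuity factor = 62.133665; PMT = 233500 / 62.133665 = 3,758.0272

€3,758.03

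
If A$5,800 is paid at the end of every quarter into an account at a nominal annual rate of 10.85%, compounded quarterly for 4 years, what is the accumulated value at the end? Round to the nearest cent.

A$114,293.86

With 4 periods per year: i = 0.027125, n = 16.
Accumulation factor s(16|0.027125) = 19.705839; FV = 5800 × 19.705839 = 114,293.8637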